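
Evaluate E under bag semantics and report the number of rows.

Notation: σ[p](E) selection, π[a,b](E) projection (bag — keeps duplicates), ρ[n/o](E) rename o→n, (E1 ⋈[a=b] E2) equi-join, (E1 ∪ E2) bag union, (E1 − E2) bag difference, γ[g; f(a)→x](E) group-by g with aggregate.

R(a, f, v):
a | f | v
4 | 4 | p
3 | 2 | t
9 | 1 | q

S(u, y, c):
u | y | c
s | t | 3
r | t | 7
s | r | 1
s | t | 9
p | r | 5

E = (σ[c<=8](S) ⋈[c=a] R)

Stepwise |·|:
  S → 5
  σ[c<=8](S) → 4
  R → 3
  (σ[c<=8](S) ⋈[c=a] R) → 1

|E| = 1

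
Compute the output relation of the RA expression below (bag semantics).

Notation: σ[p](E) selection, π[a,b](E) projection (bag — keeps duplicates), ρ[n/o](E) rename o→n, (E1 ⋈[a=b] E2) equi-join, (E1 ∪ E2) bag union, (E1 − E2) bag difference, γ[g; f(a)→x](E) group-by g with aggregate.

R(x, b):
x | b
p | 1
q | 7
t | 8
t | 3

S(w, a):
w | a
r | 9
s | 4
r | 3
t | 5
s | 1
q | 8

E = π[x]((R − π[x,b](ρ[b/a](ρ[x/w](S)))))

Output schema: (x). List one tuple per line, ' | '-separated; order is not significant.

Stepwise |·|:
  R → 4
  S → 6
  ρ[x/w](S) → 6
  ρ[b/a](ρ[x/w](S)) → 6
  π[x,b](ρ[b/a](ρ[x/w](S))) → 6
  (R − π[x,b](ρ[b/a](ρ[x/w](S)))) → 4
  π[x]((R − π[x,b](ρ[b/a](ρ[x/w](S))))) → 4

== RESULT ==
x
p
q
t
t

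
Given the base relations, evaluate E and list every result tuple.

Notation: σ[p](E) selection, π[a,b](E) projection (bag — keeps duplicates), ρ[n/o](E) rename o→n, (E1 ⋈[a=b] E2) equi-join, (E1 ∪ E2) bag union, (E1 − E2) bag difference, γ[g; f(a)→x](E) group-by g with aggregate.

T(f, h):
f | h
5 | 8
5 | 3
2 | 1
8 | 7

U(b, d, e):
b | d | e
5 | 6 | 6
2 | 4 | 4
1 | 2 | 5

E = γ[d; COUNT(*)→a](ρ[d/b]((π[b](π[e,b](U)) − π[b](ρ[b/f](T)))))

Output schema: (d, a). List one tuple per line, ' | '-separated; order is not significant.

Row counts bottom-up:
  U → 3
  π[e,b](U) → 3
  π[b](π[e,b](U)) → 3
  T → 4
  ρ[b/f](T) → 4
  π[b](ρ[b/f](T)) → 4
  (π[b](π[e,b](U)) − π[b](ρ[b/f](T))) → 1
  ρ[d/b]((π[b](π[e,b](U)) − π[b](ρ[b/f](T)))) → 1
  γ[d; COUNT(*)→a](ρ[d/b]((π[b](π[e,b](U)) − π[b](ρ[b/f](T))))) → 1

== RESULT ==
d | a
1 | 1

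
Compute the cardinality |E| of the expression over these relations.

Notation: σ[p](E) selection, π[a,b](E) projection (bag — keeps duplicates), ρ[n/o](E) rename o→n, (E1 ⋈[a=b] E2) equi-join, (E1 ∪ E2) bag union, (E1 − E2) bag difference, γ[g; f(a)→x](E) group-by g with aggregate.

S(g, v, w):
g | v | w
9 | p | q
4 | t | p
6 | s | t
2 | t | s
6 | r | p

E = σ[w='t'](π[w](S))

Subexpression sizes:
  S → 5
  π[w](S) → 5
  σ[w='t'](π[w](S)) → 1

|E| = 1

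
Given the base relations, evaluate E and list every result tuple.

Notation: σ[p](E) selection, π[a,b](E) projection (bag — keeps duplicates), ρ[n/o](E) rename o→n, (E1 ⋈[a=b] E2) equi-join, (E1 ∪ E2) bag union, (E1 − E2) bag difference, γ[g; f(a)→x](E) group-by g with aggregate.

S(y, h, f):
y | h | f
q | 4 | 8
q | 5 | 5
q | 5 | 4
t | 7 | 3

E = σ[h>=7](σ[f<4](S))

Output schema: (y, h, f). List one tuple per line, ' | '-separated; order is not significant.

Per-node cardinality:
  S → 4
  σ[f<4](S) → 1
  σ[h>=7](σ[f<4](S)) → 1

== RESULT ==
y | h | f
t | 7 | 3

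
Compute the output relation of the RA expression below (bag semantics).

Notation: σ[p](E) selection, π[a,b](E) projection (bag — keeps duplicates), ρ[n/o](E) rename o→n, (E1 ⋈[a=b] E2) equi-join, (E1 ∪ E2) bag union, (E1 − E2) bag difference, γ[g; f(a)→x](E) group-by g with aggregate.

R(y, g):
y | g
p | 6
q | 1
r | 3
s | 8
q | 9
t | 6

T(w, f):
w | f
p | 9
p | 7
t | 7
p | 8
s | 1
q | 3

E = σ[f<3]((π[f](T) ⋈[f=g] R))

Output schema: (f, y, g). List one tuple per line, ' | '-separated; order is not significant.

Stepwise |·|:
  T → 6
  π[f](T) → 6
  R → 6
  (π[f](T) ⋈[f=g] R) → 4
  σ[f<3]((π[f](T) ⋈[f=g] R)) → 1

== RESULT ==
f | y | g
1 | q | 1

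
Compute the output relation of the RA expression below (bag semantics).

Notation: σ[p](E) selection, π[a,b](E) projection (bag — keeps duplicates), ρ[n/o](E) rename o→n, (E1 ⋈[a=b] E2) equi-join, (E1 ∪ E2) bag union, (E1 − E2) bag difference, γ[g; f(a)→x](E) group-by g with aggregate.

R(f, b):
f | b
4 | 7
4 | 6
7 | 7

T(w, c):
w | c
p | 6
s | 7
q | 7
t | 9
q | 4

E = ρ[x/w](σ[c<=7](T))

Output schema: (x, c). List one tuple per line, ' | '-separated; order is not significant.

Per-node cardinality:
  T → 5
  σ[c<=7](T) → 4
  ρ[x/w](σ[c<=7](T)) → 4

== RESULT ==
x | c
p | 6
q | 4
q | 7
s | 7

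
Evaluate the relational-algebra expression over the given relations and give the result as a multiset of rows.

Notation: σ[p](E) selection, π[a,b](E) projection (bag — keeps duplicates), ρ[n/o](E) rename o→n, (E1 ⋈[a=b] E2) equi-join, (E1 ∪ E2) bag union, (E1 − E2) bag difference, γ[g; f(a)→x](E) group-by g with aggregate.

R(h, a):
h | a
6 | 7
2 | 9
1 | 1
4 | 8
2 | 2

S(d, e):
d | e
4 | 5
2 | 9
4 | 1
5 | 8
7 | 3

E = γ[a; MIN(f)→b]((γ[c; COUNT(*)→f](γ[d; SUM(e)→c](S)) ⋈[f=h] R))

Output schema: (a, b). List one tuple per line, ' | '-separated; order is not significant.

Row counts bottom-up:
  S → 5
  γ[d; SUM(e)→c](S) → 4
  γ[c; COUNT(*)→f](γ[d; SUM(e)→c](S)) → 4
  R → 5
  (γ[c; COUNT(*)→f](γ[d; SUM(e)→c](S)) ⋈[f=h] R) → 4
  γ[a; MIN(f)→b]((γ[c; COUNT(*)→f](γ[d; SUM(e)→c](S)) ⋈[f=h] R)) → 1

== RESULT ==
a | b
1 | 1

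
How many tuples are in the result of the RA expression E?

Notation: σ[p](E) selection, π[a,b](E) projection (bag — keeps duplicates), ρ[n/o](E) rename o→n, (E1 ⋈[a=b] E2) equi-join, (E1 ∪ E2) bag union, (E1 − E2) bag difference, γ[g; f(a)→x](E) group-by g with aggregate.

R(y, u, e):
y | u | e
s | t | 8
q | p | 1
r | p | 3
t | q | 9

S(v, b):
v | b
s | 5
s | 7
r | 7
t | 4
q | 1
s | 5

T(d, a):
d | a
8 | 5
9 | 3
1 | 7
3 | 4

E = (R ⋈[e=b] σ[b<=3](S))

Per-node cardinality:
  R → 4
  S → 6
  σ[b<=3](S) → 1
  (R ⋈[e=b] σ[b<=3](S)) → 1

|E| = 1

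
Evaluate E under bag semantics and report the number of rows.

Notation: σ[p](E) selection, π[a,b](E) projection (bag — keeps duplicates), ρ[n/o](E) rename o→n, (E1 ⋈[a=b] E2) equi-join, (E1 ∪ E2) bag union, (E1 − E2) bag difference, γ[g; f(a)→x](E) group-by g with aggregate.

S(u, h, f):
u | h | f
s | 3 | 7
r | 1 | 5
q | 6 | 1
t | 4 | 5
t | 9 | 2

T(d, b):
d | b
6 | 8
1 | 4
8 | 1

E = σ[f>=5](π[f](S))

Subexpression sizes:
  S → 5
  π[f](S) → 5
  σ[f>=5](π[f](S)) → 3

|E| = 3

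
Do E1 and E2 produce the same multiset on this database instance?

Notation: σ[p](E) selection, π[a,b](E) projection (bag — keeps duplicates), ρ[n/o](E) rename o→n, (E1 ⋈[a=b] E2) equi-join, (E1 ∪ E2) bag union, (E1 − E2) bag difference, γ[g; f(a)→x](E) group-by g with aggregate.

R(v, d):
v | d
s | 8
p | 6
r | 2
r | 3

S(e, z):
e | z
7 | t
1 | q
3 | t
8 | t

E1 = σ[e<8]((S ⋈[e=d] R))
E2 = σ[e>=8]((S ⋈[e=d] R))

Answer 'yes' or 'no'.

E1 row counts bottom-up:
  S → 4
  R → 4
  (S ⋈[e=d] R) → 2
  σ[e<8]((S ⋈[e=d] R)) → 1
E2 row counts bottom-up:
  S → 4
  R → 4
  (S ⋈[e=d] R) → 2
  σ[e>=8]((S ⋈[e=d] R)) → 1

E1 result:
e | z | v | d
3 | t | r | 3
E2 result:
e | z | v | d
8 | t | s | 8
Witness: (3, 't', 'r', 3) appears 1× in E1 but 0× in E2.

no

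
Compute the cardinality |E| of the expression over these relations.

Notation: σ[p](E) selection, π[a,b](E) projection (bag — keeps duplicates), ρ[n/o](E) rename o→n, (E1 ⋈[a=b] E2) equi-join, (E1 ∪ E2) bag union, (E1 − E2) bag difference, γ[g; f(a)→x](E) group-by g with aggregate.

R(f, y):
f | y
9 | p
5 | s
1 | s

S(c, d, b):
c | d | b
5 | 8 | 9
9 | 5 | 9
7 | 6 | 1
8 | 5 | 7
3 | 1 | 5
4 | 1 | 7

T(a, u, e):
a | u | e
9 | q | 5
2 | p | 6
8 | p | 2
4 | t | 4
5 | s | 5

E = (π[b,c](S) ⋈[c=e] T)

Per-node cardinality:
  S → 6
  π[b,c](S) → 6
  T → 5
  (π[b,c](S) ⋈[c=e] T) → 3

|E| = 3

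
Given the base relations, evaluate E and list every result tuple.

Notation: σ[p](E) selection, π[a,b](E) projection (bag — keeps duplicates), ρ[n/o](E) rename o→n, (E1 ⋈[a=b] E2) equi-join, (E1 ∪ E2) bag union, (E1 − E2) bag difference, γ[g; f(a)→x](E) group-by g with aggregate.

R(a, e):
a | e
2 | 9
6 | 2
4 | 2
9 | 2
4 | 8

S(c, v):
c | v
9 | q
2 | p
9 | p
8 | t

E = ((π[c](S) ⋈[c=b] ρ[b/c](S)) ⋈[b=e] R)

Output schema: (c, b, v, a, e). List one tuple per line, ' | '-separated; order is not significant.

Stepwise |·|:
  S → 4
  π[c](S) → 4
  S → 4
  ρ[b/c](S) → 4
  (π[c](S) ⋈[c=b] ρ[b/c](S)) → 6
  R → 5
  ((π[c](S) ⋈[c=b] ρ[b/c](S)) ⋈[b=e] R) → 8

== RESULT ==
c | b | v | a | e
2 | 2 | p | 4 | 2
2 | 2 | p | 6 | 2
2 | 2 | p | 9 | 2
8 | 8 | t | 4 | 8
9 | 9 | p | 2 | 9
9 | 9 | p | 2 | 9
9 | 9 | q | 2 | 9
9 | 9 | q | 2 | 9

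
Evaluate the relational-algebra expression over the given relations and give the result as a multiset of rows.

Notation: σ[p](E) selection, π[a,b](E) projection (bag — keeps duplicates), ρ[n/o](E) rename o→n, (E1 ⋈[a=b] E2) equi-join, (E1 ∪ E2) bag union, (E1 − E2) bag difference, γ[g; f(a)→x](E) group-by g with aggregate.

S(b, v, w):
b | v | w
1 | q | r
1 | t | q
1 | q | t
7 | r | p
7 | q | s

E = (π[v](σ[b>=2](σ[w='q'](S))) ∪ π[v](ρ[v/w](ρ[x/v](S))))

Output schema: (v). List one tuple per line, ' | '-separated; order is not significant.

Per-node cardinality:
  S → 5
  σ[w='q'](S) → 1
  σ[b>=2](σ[w='q'](S)) → 0
  π[v](σ[b>=2](σ[w='q'](S))) → 0
  S → 5
  ρ[x/v](S) → 5
  ρ[v/w](ρ[x/v](S)) → 5
  π[v](ρ[v/w](ρ[x/v](S))) → 5
  (π[v](σ[b>=2](σ[w='q'](S))) ∪ π[v](ρ[v/w](ρ[x/v](S)))) → 5

== RESULT ==
v
p
q
r
s
t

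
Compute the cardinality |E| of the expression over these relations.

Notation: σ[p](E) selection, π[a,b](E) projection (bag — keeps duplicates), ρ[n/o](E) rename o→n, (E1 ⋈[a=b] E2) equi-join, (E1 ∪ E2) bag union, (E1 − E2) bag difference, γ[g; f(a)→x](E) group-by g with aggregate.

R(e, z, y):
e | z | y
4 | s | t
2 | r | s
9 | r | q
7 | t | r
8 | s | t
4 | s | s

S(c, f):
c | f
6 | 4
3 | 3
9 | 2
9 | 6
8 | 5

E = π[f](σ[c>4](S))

Stepwise |·|:
  S → 5
  σ[c>4](S) → 4
  π[f](σ[c>4](S)) → 4

|E| = 4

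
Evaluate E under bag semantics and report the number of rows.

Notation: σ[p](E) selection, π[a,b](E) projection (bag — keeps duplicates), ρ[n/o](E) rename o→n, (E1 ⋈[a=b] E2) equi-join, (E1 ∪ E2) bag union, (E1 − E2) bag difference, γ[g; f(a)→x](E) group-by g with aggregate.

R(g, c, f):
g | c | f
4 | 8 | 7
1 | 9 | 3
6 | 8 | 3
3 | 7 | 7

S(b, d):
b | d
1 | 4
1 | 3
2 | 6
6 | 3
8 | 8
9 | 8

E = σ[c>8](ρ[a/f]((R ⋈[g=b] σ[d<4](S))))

Subexpression sizes:
  R → 4
  S → 6
  σ[d<4](S) → 2
  (R ⋈[g=b] σ[d<4](S)) → 2
  ρ[a/f]((R ⋈[g=b] σ[d<4](S))) → 2
  σ[c>8](ρ[a/f]((R ⋈[g=b] σ[d<4](S)))) → 1

|E| = 1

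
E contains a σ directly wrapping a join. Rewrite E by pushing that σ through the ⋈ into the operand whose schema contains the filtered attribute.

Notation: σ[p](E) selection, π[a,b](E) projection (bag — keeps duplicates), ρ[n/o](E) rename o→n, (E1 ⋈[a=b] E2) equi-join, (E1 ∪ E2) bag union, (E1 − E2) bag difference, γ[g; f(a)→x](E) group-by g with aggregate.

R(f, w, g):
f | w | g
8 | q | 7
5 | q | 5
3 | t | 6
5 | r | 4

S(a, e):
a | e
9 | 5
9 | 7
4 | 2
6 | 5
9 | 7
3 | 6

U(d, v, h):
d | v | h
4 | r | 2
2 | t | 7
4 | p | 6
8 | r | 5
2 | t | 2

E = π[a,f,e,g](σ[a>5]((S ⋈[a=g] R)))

σ filters on a, owned by the left side.
E' = π[a,f,e,g]((σ[a>5](S) ⋈[a=g] R))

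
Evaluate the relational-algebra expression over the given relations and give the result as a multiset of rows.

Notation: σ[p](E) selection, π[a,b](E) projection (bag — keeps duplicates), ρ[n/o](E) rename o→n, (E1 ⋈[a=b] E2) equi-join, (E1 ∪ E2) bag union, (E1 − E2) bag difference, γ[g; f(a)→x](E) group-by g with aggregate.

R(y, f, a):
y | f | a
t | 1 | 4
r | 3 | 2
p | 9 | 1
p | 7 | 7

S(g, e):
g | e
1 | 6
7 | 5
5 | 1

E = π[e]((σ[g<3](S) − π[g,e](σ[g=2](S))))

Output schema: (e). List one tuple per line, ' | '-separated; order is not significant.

Stepwise |·|:
  S → 3
  σ[g<3](S) → 1
  S → 3
  σ[g=2](S) → 0
  π[g,e](σ[g=2](S)) → 0
  (σ[g<3](S) − π[g,e](σ[g=2](S))) → 1
  π[e]((σ[g<3](S) − π[g,e](σ[g=2](S)))) → 1

== RESULT ==
e
6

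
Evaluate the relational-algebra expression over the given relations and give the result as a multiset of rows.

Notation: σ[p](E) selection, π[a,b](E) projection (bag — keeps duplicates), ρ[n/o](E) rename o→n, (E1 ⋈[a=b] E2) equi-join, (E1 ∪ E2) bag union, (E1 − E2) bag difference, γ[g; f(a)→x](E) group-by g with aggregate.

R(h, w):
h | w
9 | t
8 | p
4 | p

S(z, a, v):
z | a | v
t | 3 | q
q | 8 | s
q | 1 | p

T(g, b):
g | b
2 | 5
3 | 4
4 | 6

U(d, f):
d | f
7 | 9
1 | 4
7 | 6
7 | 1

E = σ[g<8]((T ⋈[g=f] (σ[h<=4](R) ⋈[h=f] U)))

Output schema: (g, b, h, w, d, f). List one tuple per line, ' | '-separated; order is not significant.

Subexpression sizes:
  T → 3
  R → 3
  σ[h<=4](R) → 1
  U → 4
  (σ[h<=4](R) ⋈[h=f] U) → 1
  (T ⋈[g=f] (σ[h<=4](R) ⋈[h=f] U)) → 1
  σ[g<8]((T ⋈[g=f] (σ[h<=4](R) ⋈[h=f] U))) → 1

== RESULT ==
g | b | h | w | d | f
4 | 6 | 4 | p | 1 | 4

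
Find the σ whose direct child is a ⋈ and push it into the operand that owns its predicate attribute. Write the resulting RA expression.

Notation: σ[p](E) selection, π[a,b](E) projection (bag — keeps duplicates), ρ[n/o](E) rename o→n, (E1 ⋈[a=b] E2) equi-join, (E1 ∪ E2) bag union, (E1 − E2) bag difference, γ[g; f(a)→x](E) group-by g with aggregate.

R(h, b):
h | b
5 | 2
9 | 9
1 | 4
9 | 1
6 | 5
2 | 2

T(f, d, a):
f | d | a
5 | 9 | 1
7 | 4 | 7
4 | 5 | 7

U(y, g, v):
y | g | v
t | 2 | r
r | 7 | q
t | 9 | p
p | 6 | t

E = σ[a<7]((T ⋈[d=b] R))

σ filters on a, owned by the left side.
E' = (σ[a<7](T) ⋈[d=b] R)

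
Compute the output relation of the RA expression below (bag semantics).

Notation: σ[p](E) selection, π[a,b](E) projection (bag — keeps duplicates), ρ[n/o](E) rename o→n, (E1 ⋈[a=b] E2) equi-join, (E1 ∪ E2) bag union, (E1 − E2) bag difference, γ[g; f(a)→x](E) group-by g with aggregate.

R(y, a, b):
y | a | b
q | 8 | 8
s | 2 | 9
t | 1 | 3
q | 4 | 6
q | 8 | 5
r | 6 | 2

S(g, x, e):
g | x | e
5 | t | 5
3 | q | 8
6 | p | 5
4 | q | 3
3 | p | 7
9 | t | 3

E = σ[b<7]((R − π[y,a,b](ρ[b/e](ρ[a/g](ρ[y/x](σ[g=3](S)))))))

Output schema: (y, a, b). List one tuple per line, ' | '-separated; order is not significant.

Subexpression sizes:
  R → 6
  S → 6
  σ[g=3](S) → 2
  ρ[y/x](σ[g=3](S)) → 2
  ρ[a/g](ρ[y/x](σ[g=3](S))) → 2
  ρ[b/e](ρ[a/g](ρ[y/x](σ[g=3](S)))) → 2
  π[y,a,b](ρ[b/e](ρ[a/g](ρ[y/x](σ[g=3](S))))) → 2
  (R − π[y,a,b](ρ[b/e](ρ[a/g](ρ[y/x](σ[g=3](S)))))) → 6
  σ[b<7]((R − π[y,a,b](ρ[b/e](ρ[a/g](ρ[y/x](σ[g=3](S))))))) → 4

== RESULT ==
y | a | b
q | 4 | 6
q | 8 | 5
r | 6 | 2
t | 1 | 3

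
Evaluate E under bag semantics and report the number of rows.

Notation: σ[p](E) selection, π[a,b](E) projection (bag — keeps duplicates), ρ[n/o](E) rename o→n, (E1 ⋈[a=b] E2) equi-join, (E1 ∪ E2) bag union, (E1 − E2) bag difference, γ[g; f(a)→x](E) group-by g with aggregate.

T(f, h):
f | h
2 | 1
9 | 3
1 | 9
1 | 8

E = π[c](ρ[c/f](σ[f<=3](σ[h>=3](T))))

Subexpression sizes:
  T → 4
  σ[h>=3](T) → 3
  σ[f<=3](σ[h>=3](T)) → 2
  ρ[c/f](σ[f<=3](σ[h>=3](T))) → 2
  π[c](ρ[c/f](σ[f<=3](σ[h>=3](T)))) → 2

|E| = 2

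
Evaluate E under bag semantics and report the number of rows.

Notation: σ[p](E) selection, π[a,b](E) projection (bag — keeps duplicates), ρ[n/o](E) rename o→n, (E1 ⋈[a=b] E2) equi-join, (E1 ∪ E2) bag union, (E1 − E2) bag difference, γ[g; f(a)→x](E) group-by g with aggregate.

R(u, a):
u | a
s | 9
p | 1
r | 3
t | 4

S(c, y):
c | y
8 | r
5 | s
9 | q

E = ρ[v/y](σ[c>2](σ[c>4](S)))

Subexpression sizes:
  S → 3
  σ[c>4](S) → 3
  σ[c>2](σ[c>4](S)) → 3
  ρ[v/y](σ[c>2](σ[c>4](S))) → 3

|E| = 3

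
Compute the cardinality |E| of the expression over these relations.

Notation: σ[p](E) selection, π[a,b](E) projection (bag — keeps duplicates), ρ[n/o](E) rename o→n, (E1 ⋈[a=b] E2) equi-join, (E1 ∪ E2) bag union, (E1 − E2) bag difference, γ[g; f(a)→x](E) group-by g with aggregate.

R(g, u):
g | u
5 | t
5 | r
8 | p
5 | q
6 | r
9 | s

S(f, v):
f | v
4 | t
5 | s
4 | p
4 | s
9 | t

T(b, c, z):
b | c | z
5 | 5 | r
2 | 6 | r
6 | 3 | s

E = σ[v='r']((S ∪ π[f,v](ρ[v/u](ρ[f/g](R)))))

Per-node cardinality:
  S → 5
  R → 6
  ρ[f/g](R) → 6
  ρ[v/u](ρ[f/g](R)) → 6
  π[f,v](ρ[v/u](ρ[f/g](R))) → 6
  (S ∪ π[f,v](ρ[v/u](ρ[f/g](R)))) → 11
  σ[v='r']((S ∪ π[f,v](ρ[v/u](ρ[f/g](R))))) → 2

|E| = 2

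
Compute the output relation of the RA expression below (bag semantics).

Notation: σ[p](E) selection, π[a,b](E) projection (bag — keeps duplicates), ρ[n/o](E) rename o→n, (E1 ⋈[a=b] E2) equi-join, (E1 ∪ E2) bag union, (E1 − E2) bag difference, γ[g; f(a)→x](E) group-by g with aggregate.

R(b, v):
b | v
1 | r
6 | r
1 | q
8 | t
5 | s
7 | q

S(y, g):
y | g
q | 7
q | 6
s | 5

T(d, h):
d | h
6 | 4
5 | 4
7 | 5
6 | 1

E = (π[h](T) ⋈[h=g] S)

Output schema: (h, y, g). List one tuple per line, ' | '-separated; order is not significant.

Stepwise |·|:
  T → 4
  π[h](T) → 4
  S → 3
  (π[h](T) ⋈[h=g] S) → 1

== RESULT ==
h | y | g
5 | s | 5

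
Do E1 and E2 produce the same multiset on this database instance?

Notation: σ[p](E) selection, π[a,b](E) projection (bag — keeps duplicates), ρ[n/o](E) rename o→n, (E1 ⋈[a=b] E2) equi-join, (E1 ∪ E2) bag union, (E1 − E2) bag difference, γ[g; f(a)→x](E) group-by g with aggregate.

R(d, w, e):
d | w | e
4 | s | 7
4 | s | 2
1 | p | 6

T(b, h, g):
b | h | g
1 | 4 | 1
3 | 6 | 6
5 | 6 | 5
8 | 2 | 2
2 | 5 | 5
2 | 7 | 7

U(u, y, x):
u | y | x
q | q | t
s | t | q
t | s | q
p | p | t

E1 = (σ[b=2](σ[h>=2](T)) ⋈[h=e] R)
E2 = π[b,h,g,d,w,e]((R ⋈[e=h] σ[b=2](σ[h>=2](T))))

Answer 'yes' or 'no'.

E1 subexpression sizes:
  T → 6
  σ[h>=2](T) → 6
  σ[b=2](σ[h>=2](T)) → 2
  R → 3
  (σ[b=2](σ[h>=2](T)) ⋈[h=e] R) → 1
E2 subexpression sizes:
  R → 3
  T → 6
  σ[h>=2](T) → 6
  σ[b=2](σ[h>=2](T)) → 2
  (R ⋈[e=h] σ[b=2](σ[h>=2](T))) → 1
  π[b,h,g,d,w,e]((R ⋈[e=h] σ[b=2](σ[h>=2](T)))) → 1

E1 and E2 produce the same multiset:
b | h | g | d | w | e
2 | 7 | 7 | 4 | s | 7

yes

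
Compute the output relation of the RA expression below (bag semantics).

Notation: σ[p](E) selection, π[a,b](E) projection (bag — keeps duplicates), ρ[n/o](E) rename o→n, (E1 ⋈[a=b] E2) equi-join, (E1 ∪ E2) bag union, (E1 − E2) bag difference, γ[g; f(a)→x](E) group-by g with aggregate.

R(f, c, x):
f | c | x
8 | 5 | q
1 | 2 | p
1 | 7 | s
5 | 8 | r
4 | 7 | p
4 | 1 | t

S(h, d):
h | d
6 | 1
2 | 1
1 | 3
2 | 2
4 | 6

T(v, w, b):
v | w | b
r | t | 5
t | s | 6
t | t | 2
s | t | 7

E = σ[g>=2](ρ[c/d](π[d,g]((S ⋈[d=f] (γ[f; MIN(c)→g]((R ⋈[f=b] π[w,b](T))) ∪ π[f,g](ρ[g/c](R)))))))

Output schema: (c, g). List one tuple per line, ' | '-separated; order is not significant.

Row counts bottom-up:
  S → 5
  R → 6
  T → 4
  π[w,b](T) → 4
  (R ⋈[f=b] π[w,b](T)) → 1
  γ[f; MIN(c)→g]((R ⋈[f=b] π[w,b](T))) → 1
  R → 6
  ρ[g/c](R) → 6
  π[f,g](ρ[g/c](R)) → 6
  (γ[f; MIN(c)→g]((R ⋈[f=b] π[w,b](T))) ∪ π[f,g](ρ[g/c](R))) → 7
  (S ⋈[d=f] (γ[f; MIN(c)→g]((R ⋈[f=b] π[w,b](T))) ∪ π[f,g](ρ[g/c](R)))) → 4
  π[d,g]((S ⋈[d=f] (γ[f; MIN(c)→g]((R ⋈[f=b] π[w,b](T))) ∪ π[f,g](ρ[g/c](R))))) → 4
  ρ[c/d](π[d,g]((S ⋈[d=f] (γ[f; MIN(c)→g]((R ⋈[f=b] π[w,b](T))) ∪ π[f,g](ρ[g/c](R)))))) → 4
  σ[g>=2](ρ[c/d](π[d,g]((S ⋈[d=f] (γ[f; MIN(c)→g]((R ⋈[f=b] π[w,b](T))) ∪ π[f,g](ρ[g/c](R))))))) → 4

== RESULT ==
c | g
1 | 2
1 | 2
1 | 7
1 | 7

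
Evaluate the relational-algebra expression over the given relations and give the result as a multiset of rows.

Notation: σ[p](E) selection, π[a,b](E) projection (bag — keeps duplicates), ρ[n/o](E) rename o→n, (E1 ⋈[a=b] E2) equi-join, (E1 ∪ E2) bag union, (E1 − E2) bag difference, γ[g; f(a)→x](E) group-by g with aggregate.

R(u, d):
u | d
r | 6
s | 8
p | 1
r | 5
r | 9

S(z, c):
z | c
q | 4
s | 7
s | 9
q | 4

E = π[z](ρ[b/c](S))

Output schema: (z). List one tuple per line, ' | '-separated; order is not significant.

Per-node cardinality:
  S → 4
  ρ[b/c](S) → 4
  π[z](ρ[b/c](S)) → 4

== RESULT ==
z
q
q
s
s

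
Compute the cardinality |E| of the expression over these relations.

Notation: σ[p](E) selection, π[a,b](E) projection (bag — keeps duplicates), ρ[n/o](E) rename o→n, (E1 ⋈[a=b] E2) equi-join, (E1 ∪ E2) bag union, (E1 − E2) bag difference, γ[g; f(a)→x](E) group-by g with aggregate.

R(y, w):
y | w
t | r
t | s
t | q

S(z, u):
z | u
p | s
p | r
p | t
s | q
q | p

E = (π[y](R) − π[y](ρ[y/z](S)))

Subexpression sizes:
  R → 3
  π[y](R) → 3
  S → 5
  ρ[y/z](S) → 5
  π[y](ρ[y/z](S)) → 5
  (π[y](R) − π[y](ρ[y/z](S))) → 3

|E| = 3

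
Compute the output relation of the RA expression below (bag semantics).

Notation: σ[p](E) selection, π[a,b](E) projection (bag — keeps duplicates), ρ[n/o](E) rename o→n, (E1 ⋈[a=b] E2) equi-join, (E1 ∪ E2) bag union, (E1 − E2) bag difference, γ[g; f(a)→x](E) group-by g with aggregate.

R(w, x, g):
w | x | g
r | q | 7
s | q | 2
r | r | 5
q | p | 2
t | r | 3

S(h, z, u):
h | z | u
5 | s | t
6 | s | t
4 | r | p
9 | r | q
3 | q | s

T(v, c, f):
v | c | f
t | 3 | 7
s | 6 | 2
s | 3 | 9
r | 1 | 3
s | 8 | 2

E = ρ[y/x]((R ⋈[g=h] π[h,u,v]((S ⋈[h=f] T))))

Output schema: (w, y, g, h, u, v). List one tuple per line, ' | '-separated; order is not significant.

Subexpression sizes:
  R → 5
  S → 5
  T → 5
  (S ⋈[h=f] T) → 2
  π[h,u,v]((S ⋈[h=f] T)) → 2
  (R ⋈[g=h] π[h,u,v]((S ⋈[h=f] T))) → 1
  ρ[y/x]((R ⋈[g=h] π[h,u,v]((S ⋈[h=f] T)))) → 1

== RESULT ==
w | y | g | h | u | v
t | r | 3 | 3 | s | r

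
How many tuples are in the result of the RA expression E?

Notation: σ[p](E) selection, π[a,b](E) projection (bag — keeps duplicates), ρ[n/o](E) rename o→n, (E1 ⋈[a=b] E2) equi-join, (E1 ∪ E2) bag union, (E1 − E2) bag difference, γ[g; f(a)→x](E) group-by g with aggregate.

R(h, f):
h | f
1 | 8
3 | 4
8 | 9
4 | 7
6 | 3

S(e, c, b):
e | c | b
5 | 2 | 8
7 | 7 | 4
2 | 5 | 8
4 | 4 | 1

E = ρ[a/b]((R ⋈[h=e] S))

Subexpression sizes:
  R → 5
  S → 4
  (R ⋈[h=e] S) → 1
  ρ[a/b]((R ⋈[h=e] S)) → 1

|E| = 1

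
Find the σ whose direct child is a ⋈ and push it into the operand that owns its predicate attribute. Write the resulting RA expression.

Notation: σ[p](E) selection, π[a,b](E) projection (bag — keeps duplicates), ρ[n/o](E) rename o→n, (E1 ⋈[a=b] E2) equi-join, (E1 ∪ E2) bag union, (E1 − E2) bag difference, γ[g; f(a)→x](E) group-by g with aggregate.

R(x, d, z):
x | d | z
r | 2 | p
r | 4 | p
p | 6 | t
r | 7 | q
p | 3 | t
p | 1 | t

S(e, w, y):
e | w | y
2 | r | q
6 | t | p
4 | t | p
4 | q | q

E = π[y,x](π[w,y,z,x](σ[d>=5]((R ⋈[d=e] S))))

σ filters on d, owned by the left side.
E' = π[y,x](π[w,y,z,x]((σ[d>=5](R) ⋈[d=e] S)))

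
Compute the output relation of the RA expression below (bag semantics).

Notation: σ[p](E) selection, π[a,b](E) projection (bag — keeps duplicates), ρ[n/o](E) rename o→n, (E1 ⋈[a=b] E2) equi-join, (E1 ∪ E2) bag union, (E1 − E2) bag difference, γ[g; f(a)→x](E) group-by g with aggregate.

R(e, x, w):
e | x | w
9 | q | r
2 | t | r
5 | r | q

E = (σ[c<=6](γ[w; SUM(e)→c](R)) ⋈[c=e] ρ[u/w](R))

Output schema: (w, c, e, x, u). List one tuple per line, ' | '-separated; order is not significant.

Subexpression sizes:
  R → 3
  γ[w; SUM(e)→c](R) → 2
  σ[c<=6](γ[w; SUM(e)→c](R)) → 1
  R → 3
  ρ[u/w](R) → 3
  (σ[c<=6](γ[w; SUM(e)→c](R)) ⋈[c=e] ρ[u/w](R)) → 1

== RESULT ==
w | c | e | x | u
q | 5 | 5 | r | q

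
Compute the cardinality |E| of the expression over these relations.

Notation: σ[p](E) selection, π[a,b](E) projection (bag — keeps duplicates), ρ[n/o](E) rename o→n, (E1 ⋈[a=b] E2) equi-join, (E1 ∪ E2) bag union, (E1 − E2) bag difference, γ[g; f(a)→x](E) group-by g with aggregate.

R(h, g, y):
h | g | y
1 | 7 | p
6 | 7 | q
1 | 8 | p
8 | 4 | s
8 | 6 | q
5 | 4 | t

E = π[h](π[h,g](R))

Subexpression sizes:
  R → 6
  π[h,g](R) → 6
  π[h](π[h,g](R)) → 6

|E| = 6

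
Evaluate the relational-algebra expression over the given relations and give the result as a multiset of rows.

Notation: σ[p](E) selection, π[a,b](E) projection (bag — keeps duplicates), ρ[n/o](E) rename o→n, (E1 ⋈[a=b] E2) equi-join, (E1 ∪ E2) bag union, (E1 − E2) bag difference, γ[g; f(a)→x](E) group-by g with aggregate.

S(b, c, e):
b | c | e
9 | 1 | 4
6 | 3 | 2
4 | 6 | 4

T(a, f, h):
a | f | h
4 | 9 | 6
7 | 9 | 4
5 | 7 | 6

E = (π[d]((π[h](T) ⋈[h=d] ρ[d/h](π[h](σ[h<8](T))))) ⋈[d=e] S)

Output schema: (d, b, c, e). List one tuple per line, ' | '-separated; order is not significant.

Subexpression sizes:
  T → 3
  π[h](T) → 3
  T → 3
  σ[h<8](T) → 3
  π[h](σ[h<8](T)) → 3
  ρ[d/h](π[h](σ[h<8](T))) → 3
  (π[h](T) ⋈[h=d] ρ[d/h](π[h](σ[h<8](T)))) → 5
  π[d]((π[h](T) ⋈[h=d] ρ[d/h](π[h](σ[h<8](T))))) → 5
  S → 3
  (π[d]((π[h](T) ⋈[h=d] ρ[d/h](π[h](σ[h<8](T))))) ⋈[d=e] S) → 2

== RESULT ==
d | b | c | e
4 | 4 | 6 | 4
4 | 9 | 1 | 4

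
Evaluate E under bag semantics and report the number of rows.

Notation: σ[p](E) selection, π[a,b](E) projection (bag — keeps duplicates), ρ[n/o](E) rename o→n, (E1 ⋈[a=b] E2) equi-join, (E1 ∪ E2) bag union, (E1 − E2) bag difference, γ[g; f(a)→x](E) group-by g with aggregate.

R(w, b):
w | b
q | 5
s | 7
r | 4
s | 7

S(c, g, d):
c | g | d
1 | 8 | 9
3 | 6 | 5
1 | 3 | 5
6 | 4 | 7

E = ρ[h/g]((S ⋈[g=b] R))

Stepwise |·|:
  S → 4
  R → 4
  (S ⋈[g=b] R) → 1
  ρ[h/g]((S ⋈[g=b] R)) → 1

|E| = 1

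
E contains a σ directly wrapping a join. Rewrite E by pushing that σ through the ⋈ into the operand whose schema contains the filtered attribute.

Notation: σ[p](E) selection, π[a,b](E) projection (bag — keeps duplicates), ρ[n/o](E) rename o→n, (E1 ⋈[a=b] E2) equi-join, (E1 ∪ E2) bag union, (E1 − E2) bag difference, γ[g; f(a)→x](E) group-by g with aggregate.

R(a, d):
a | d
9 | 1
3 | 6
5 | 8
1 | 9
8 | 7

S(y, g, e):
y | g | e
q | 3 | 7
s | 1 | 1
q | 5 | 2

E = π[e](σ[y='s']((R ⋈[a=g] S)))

σ filters on y, owned by the right side.
E' = π[e]((R ⋈[a=g] σ[y='s'](S)))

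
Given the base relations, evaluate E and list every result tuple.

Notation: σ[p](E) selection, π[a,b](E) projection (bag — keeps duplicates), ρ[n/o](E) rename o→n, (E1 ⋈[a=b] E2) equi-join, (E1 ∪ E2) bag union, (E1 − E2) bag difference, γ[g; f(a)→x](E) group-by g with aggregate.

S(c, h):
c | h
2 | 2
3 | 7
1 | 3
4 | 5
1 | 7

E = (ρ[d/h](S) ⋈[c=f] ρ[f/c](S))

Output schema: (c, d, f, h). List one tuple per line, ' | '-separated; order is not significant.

Stepwise |·|:
  S → 5
  ρ[d/h](S) → 5
  S → 5
  ρ[f/c](S) → 5
  (ρ[d/h](S) ⋈[c=f] ρ[f/c](S)) → 7

== RESULT ==
c | d | f | h
1 | 3 | 1 | 3
1 | 3 | 1 | 7
1 | 7 | 1 | 3
1 | 7 | 1 | 7
2 | 2 | 2 | 2
3 | 7 | 3 | 7
4 | 5 | 4 | 5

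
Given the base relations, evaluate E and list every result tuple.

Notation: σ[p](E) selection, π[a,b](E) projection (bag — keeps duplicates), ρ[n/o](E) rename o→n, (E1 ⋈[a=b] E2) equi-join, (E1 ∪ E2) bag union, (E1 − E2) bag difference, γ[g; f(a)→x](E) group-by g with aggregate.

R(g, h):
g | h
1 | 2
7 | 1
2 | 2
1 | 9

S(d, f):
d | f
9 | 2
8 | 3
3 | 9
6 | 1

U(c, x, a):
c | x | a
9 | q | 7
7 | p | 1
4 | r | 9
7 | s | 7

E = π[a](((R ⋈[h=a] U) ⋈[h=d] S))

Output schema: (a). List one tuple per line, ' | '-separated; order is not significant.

Row counts bottom-up:
  R → 4
  U → 4
  (R ⋈[h=a] U) → 2
  S → 4
  ((R ⋈[h=a] U) ⋈[h=d] S) → 1
  π[a](((R ⋈[h=a] U) ⋈[h=d] S)) → 1

== RESULT ==
a
9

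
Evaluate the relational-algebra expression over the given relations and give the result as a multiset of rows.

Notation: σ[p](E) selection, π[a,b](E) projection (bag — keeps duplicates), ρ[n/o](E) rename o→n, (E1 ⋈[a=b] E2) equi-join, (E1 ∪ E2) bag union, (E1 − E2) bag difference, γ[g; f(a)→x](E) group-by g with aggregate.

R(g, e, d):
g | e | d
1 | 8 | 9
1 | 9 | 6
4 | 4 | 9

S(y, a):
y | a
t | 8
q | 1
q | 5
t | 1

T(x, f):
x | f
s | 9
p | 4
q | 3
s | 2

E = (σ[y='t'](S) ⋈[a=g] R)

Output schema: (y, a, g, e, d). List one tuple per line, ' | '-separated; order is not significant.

Per-node cardinality:
  S → 4
  σ[y='t'](S) → 2
  R → 3
  (σ[y='t'](S) ⋈[a=g] R) → 2

== RESULT ==
y | a | g | e | d
t | 1 | 1 | 8 | 9
t | 1 | 1 | 9 | 6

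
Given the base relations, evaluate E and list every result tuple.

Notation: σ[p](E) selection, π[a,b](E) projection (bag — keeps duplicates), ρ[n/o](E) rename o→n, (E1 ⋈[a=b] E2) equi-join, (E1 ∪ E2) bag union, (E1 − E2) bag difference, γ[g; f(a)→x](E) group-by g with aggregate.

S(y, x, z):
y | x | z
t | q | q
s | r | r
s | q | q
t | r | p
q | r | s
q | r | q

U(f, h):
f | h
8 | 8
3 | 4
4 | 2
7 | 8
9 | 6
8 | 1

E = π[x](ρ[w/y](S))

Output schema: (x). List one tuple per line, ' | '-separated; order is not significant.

Per-node cardinality:
  S → 6
  ρ[w/y](S) → 6
  π[x](ρ[w/y](S)) → 6

== RESULT ==
x
q
q
r
r
r
r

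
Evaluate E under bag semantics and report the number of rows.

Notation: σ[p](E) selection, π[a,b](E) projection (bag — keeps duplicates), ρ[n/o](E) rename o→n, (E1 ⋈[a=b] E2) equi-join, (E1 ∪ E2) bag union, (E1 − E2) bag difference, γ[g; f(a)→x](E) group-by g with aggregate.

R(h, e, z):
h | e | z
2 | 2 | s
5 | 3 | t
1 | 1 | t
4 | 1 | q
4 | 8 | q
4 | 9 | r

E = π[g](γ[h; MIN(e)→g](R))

Row counts bottom-up:
  R → 6
  γ[h; MIN(e)→g](R) → 4
  π[g](γ[h; MIN(e)→g](R)) → 4

|E| = 4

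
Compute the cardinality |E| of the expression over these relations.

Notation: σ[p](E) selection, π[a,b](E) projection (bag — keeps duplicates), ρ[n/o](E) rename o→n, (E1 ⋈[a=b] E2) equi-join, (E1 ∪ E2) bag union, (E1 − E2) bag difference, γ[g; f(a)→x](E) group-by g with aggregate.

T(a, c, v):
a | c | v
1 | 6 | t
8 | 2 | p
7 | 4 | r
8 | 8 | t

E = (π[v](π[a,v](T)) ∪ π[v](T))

Row counts bottom-up:
  T → 4
  π[a,v](T) → 4
  π[v](π[a,v](T)) → 4
  T → 4
  π[v](T) → 4
  (π[v](π[a,v](T)) ∪ π[v](T)) → 8

|E| = 8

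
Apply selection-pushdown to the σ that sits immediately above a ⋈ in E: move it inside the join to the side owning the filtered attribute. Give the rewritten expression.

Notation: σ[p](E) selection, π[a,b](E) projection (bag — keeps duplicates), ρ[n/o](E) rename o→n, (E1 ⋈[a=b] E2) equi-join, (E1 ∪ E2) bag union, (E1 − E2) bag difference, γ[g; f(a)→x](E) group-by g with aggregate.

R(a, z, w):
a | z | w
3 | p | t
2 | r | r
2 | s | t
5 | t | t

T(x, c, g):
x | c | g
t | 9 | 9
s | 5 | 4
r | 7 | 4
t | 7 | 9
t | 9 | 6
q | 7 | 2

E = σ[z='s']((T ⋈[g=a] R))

σ filters on z, owned by the right side.
E' = (T ⋈[g=a] σ[z='s'](R))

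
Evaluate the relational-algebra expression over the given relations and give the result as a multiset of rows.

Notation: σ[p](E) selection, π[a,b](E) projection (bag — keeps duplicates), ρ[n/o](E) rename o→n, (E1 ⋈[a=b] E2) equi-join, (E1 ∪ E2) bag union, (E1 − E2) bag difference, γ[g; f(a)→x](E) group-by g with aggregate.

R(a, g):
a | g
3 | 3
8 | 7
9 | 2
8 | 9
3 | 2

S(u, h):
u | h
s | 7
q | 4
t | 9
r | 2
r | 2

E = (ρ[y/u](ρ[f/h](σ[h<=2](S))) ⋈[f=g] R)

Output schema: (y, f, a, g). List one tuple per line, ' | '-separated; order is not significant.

Subexpression sizes:
  S → 5
  σ[h<=2](S) → 2
  ρ[f/h](σ[h<=2](S)) → 2
  ρ[y/u](ρ[f/h](σ[h<=2](S))) → 2
  R → 5
  (ρ[y/u](ρ[f/h](σ[h<=2](S))) ⋈[f=g] R) → 4

== RESULT ==
y | f | a | g
r | 2 | 3 | 2
r | 2 | 3 | 2
r | 2 | 9 | 2
r | 2 | 9 | 2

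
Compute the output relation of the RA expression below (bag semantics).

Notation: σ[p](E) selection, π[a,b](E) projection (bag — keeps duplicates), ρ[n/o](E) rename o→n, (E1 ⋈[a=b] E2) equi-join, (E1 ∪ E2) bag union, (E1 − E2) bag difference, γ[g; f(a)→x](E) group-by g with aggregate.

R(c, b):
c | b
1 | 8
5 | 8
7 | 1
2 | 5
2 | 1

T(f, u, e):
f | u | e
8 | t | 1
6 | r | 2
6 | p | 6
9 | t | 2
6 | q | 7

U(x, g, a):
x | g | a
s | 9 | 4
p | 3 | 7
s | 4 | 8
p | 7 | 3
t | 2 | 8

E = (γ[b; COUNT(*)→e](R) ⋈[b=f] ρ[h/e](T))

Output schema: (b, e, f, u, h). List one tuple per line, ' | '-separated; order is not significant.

Stepwise |·|:
  R → 5
  γ[b; COUNT(*)→e](R) → 3
  T → 5
  ρ[h/e](T) → 5
  (γ[b; COUNT(*)→e](R) ⋈[b=f] ρ[h/e](T)) → 1

== RESULT ==
b | e | f | u | h
8 | 2 | 8 | t | 1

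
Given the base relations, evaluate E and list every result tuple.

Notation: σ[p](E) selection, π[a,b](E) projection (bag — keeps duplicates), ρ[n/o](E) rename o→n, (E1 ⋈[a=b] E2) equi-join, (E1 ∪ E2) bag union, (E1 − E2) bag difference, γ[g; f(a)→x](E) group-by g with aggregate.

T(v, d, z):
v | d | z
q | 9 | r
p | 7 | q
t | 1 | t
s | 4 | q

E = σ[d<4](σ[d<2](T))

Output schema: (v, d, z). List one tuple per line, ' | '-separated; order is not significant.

Per-node cardinality:
  T → 4
  σ[d<2](T) → 1
  σ[d<4](σ[d<2](T)) → 1

== RESULT ==
v | d | z
t | 1 | t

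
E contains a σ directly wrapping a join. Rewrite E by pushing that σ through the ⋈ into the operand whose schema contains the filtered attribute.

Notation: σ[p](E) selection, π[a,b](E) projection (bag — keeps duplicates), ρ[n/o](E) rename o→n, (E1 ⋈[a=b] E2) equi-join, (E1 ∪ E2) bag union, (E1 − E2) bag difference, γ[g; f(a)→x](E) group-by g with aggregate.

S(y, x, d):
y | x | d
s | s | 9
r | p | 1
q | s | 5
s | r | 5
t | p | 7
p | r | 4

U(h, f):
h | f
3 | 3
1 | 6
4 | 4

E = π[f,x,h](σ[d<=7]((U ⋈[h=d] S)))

σ filters on d, owned by the right side.
E' = π[f,x,h]((U ⋈[h=d] σ[d<=7](S)))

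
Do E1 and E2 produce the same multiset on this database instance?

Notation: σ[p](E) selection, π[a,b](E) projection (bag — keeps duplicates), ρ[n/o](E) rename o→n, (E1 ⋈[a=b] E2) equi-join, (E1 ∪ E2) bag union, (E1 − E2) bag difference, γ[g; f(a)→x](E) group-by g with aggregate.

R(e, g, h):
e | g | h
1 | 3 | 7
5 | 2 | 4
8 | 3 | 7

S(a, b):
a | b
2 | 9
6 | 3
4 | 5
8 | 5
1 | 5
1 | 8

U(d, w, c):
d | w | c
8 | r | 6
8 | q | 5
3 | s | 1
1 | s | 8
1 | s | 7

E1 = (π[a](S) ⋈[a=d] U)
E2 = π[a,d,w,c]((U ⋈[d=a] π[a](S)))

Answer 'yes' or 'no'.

E1 per-node cardinality:
  S → 6
  π[a](S) → 6
  U → 5
  (π[a](S) ⋈[a=d] U) → 6
E2 per-node cardinality:
  U → 5
  S → 6
  π[a](S) → 6
  (U ⋈[d=a] π[a](S)) → 6
  π[a,d,w,c]((U ⋈[d=a] π[a](S))) → 6

E1 and E2 produce the same multiset:
a | d | w | c
1 | 1 | s | 7
1 | 1 | s | 7
1 | 1 | s | 8
1 | 1 | s | 8
8 | 8 | q | 5
8 | 8 | r | 6

yes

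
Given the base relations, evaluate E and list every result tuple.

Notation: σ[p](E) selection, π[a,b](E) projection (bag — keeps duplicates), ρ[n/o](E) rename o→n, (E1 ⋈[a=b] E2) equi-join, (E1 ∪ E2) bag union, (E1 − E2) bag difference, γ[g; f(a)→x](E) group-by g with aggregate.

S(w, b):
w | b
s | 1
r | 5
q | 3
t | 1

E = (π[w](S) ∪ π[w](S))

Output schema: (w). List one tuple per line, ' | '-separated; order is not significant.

Per-node cardinality:
  S → 4
  π[w](S) → 4
  S → 4
  π[w](S) → 4
  (π[w](S) ∪ π[w](S)) → 8

== RESULT ==
w
q
q
r
r
s
s
t
t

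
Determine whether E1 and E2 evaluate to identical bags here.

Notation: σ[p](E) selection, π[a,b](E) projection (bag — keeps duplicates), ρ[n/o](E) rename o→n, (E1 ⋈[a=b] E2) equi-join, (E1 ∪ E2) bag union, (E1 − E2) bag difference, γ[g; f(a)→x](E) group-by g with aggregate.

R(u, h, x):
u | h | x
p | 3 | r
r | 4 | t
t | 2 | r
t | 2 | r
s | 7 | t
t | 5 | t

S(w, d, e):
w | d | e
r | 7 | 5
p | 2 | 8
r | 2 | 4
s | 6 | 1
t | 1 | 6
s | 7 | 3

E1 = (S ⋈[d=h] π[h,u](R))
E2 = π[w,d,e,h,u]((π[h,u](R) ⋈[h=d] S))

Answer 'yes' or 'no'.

E1 stepwise |·|:
  S → 6
  R → 6
  π[h,u](R) → 6
  (S ⋈[d=h] π[h,u](R)) → 6
E2 stepwise |·|:
  R → 6
  π[h,u](R) → 6
  S → 6
  (π[h,u](R) ⋈[h=d] S) → 6
  π[w,d,e,h,u]((π[h,u](R) ⋈[h=d] S)) → 6

E1 and E2 produce the same multiset:
w | d | e | h | u
p | 2 | 8 | 2 | t
p | 2 | 8 | 2 | t
r | 2 | 4 | 2 | t
r | 2 | 4 | 2 | t
r | 7 | 5 | 7 | s
s | 7 | 3 | 7 | s

yes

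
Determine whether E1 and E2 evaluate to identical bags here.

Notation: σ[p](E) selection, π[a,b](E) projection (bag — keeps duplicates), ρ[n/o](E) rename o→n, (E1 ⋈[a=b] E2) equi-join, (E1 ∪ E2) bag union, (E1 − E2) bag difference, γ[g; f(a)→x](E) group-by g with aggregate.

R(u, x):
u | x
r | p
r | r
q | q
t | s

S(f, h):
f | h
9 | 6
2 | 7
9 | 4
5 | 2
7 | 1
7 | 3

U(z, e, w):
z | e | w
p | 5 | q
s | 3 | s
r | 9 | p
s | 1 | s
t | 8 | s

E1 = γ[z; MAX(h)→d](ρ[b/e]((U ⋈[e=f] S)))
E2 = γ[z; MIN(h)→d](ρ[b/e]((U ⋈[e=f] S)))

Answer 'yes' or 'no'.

E1 stepwise |·|:
  U → 5
  S → 6
  (U ⋈[e=f] S) → 3
  ρ[b/e]((U ⋈[e=f] S)) → 3
  γ[z; MAX(h)→d](ρ[b/e]((U ⋈[e=f] S))) → 2
E2 stepwise |·|:
  U → 5
  S → 6
  (U ⋈[e=f] S) → 3
  ρ[b/e]((U ⋈[e=f] S)) → 3
  γ[z; MIN(h)→d](ρ[b/e]((U ⋈[e=f] S))) → 2

E1 result:
z | d
p | 2
r | 6
E2 result:
z | d
p | 2
r | 4
Witness: ('r', 4) appears 0× in E1 but 1× in E2.

no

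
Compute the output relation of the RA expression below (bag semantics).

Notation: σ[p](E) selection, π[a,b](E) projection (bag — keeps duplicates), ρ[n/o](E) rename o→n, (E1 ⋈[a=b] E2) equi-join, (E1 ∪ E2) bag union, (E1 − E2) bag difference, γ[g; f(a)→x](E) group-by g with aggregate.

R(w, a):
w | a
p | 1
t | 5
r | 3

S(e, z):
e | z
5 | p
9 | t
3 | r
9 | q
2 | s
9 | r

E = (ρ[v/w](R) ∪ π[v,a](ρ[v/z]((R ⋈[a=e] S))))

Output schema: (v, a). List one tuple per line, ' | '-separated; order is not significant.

Subexpression sizes:
  R → 3
  ρ[v/w](R) → 3
  R → 3
  S → 6
  (R ⋈[a=e] S) → 2
  ρ[v/z]((R ⋈[a=e] S)) → 2
  π[v,a](ρ[v/z]((R ⋈[a=e] S))) → 2
  (ρ[v/w](R) ∪ π[v,a](ρ[v/z]((R ⋈[a=e] S)))) → 5

== RESULT ==
v | a
p | 1
p | 5
r | 3
r | 3
t | 5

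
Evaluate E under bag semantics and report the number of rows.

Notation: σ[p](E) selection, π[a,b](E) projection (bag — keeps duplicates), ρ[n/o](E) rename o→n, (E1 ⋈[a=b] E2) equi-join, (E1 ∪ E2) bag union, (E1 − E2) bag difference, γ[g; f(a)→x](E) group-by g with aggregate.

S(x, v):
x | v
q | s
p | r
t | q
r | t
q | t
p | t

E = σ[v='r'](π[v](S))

Subexpression sizes:
  S → 6
  π[v](S) → 6
  σ[v='r'](π[v](S)) → 1

|E| = 1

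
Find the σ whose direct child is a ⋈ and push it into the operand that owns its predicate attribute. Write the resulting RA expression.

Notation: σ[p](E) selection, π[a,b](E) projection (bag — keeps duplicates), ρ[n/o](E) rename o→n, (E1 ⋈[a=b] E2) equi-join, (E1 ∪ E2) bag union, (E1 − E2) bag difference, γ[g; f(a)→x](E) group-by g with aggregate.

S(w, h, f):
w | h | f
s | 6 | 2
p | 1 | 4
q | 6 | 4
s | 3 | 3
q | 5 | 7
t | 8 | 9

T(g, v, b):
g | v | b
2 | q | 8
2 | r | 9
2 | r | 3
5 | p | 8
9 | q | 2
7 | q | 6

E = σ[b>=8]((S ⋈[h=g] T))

σ filters on b, owned by the right side.
E' = (S ⋈[h=g] σ[b>=8](T))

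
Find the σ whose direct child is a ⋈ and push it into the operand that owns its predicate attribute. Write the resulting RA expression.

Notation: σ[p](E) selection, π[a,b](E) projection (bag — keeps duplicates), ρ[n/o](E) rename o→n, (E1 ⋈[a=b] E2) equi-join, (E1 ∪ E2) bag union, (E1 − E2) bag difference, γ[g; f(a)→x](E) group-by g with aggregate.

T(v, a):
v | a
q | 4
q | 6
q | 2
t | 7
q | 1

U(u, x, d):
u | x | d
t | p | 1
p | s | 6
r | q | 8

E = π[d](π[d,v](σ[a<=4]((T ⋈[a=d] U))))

σ filters on a, owned by the left side.
E' = π[d](π[d,v]((σ[a<=4](T) ⋈[a=d] U)))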